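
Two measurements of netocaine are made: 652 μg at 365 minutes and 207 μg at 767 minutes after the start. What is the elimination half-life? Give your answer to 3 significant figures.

Over Δt = 767 − 365 = 402 minutes, the level fell by a factor of 652/207 ≈ 3.1498.
n = log₂(3.1498) ≈ 1.6552 half-lives, so t½ = 402/1.6552 ≈ 242.86 minutes.

243 minutes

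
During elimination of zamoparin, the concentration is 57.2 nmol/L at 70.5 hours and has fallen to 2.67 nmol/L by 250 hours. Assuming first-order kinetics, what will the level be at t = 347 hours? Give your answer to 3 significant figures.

Over Δt = 250 − 70.5 = 179.5 hours, the level fell by a factor of 57.2/2.67 ≈ 21.423.
n = log₂(21.423) ≈ 4.4211 half-lives, so t½ = 179.5/4.4211 ≈ 40.601 hours.
From t = 250 to t = 347: 2.67 × (1/2)^((347−250)/40.601) ≈ 0.5097 nmol/L.

0.510 nmol/L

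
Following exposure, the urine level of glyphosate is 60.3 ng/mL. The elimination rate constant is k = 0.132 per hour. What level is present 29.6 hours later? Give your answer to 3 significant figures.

t½ = ln 2 / k = 0.69315 / 0.132 ≈ 5.2511 hours.
Number of half-lives: n = 29.6/5.2511 ≈ 5.6369.
Remaining = 60.3 × (1/2)^5.6369 = 60.3 × 0.020097 ≈ 1.2118 ng/mL.

1.21 ng/mL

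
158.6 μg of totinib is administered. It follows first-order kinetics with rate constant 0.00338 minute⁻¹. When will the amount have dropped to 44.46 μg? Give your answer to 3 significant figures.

t½ = ln 2 / k = 0.69315 / 0.00338 ≈ 205.07 minutes.
Fraction remaining = 44.46/158.6 ≈ 0.28033.
n = log₂(158.6/44.46) = ln(3.5673)/ln 2 ≈ 1.8348 half-lives.
t = n × t½ = 1.8348 × 205.07 ≈ 376.27 minutes.

376 minutes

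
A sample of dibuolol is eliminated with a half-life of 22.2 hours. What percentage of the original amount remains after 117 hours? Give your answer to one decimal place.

n = 117/22.2 ≈ 5.2703 half-lives.
Fraction remaining = (1/2)^5.2703 ≈ 0.025911, i.e. 2.5911%.

2.6%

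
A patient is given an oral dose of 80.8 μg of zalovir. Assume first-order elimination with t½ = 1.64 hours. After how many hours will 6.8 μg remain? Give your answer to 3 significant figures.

5.86 hours

Fraction remaining = 6.8/80.8 ≈ 0.084158.
n = log₂(80.8/6.8) = ln(11.882)/ln 2 ≈ 3.5707 half-lives.
t = n × t½ = 3.5707 × 1.64 ≈ 5.856 hours.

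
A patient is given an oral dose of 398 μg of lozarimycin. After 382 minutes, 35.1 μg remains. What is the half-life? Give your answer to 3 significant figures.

A/A₀ = 35.1/398 ≈ 0.088191.
n = log₂(11.339) ≈ 3.5032 half-lives elapsed in 382 minutes.
t½ = 382/3.5032 ≈ 109.04 minutes.

109 minutes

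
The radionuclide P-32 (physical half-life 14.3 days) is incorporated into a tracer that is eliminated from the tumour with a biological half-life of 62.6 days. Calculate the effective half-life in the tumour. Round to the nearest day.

12 days

1/t_eff = 1/t_phys + 1/t_biol = 1/14.3 + 1/62.6 = 0.085905 per day.
t_eff = 14.3 × 62.6 / (14.3 + 62.6) ≈ 11.641 days.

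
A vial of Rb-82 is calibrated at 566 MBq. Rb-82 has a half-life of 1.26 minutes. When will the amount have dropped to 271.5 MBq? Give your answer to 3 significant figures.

Fraction remaining = 271.5/566 ≈ 0.47968.
n = log₂(566/271.5) = ln(2.0847)/ln 2 ≈ 1.0598 half-lives.
t = n × t½ = 1.0598 × 1.26 ≈ 1.3354 minutes.

1.34 minutes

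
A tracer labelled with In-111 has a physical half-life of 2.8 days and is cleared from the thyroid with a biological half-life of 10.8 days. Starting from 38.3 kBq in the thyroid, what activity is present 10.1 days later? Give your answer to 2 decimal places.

1/t_eff = 1/t_phys + 1/t_biol = 1/2.8 + 1/10.8 = 0.44974 per day.
t_eff = 2.8 × 10.8 / (2.8 + 10.8) ≈ 2.2235 days.
Remaining = 38.3 × (1/2)^(10.1/2.2235) = 38.3 × (1/2)^4.5423 ≈ 1.6437 kBq.

1.64 kBq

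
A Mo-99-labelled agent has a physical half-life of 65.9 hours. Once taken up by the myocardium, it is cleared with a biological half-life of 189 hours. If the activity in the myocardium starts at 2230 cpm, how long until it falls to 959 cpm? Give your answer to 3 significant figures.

1/t_eff = 1/t_phys + 1/t_biol = 1/65.9 + 1/189 = 0.020466 per hour.
t_eff = 65.9 × 189 / (65.9 + 189) ≈ 48.863 hours.
n = log₂(2230/959) ≈ 1.2174; t = 1.2174 × 48.863 ≈ 59.487 hours.

59.5 hours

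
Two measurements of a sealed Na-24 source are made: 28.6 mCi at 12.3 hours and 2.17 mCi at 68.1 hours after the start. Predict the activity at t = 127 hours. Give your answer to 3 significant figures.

0.143 mCi

Over Δt = 68.1 − 12.3 = 55.8 hours, the level fell by a factor of 28.6/2.17 ≈ 13.18.
n = log₂(13.18) ≈ 3.7202 half-lives, so t½ = 55.8/3.7202 ≈ 14.999 hours.
From t = 68.1 to t = 127: 2.17 × (1/2)^((127−68.1)/14.999) ≈ 0.14267 mCi.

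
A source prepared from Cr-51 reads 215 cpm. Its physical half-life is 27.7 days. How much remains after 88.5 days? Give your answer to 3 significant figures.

Number of half-lives: n = 88.5/27.7 ≈ 3.1949.
Remaining = 215 × (1/2)^3.1949 = 215 × 0.1092 ≈ 23.478 cpm.

23.5 cpm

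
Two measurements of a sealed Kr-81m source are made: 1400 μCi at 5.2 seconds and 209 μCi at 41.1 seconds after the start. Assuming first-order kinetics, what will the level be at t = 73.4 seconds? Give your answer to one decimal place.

37.8 μCi

Over Δt = 41.1 − 5.2 = 35.9 seconds, the level fell by a factor of 1400/209 ≈ 6.6986.
n = log₂(6.6986) ≈ 2.7439 half-lives, so t½ = 35.9/2.7439 ≈ 13.084 seconds.
From t = 41.1 to t = 73.4: 209 × (1/2)^((73.4−41.1)/13.084) ≈ 37.757 μCi.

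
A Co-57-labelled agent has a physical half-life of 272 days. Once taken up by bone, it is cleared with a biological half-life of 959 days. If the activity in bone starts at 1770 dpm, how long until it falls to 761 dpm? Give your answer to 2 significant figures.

260 days

1/t_eff = 1/t_phys + 1/t_biol = 1/272 + 1/959 = 0.0047192 per day.
t_eff = 272 × 959 / (272 + 959) ≈ 211.9 days.
n = log₂(1770/761) ≈ 1.2178; t = 1.2178 × 211.9 ≈ 258.05 days.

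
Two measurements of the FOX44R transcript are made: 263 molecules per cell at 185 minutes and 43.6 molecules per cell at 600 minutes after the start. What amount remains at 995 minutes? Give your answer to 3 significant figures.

7.88 molecules per cell

Over Δt = 600 − 185 = 415 minutes, the level fell by a factor of 263/43.6 ≈ 6.0321.
n = log₂(6.0321) ≈ 2.5927 half-lives, so t½ = 415/2.5927 ≈ 160.07 minutes.
From t = 600 to t = 995: 43.6 × (1/2)^((995−600)/160.07) ≈ 7.8819 molecules per cell.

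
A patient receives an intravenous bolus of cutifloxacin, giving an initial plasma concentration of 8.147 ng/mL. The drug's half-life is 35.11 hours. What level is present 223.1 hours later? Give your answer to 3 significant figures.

0.0996 ng/mL

Number of half-lives: n = 223.1/35.11 ≈ 6.3543.
Remaining = 8.147 × (1/2)^6.3543 = 8.147 × 0.012223 ≈ 0.099577 ng/mL.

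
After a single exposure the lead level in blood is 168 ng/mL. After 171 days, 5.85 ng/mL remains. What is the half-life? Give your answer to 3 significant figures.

A/A₀ = 5.85/168 ≈ 0.034821.
n = log₂(28.718) ≈ 4.8439 half-lives elapsed in 171 days.
t½ = 171/4.8439 ≈ 35.302 days.

35.3 days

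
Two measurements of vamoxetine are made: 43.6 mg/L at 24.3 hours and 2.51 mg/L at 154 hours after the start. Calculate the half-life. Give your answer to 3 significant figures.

31.5 hours

Over Δt = 154 − 24.3 = 129.7 hours, the level fell by a factor of 43.6/2.51 ≈ 17.371.
n = log₂(17.371) ≈ 4.1186 half-lives, so t½ = 129.7/4.1186 ≈ 31.492 hours.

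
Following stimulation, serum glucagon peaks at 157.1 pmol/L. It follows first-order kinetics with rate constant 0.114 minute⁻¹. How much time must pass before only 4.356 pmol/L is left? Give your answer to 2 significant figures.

t½ = ln 2 / k = 0.69315 / 0.114 ≈ 6.0802 minutes.
Fraction remaining = 4.356/157.1 ≈ 0.027728.
n = log₂(157.1/4.356) = ln(36.065)/ln 2 ≈ 5.1725 half-lives.
t = n × t½ = 5.1725 × 6.0802 ≈ 31.45 minutes.

31 minutes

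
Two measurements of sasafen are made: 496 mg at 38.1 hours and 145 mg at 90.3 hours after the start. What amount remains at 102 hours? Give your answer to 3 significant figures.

110 mg

Over Δt = 90.3 − 38.1 = 52.2 hours, the level fell by a factor of 496/145 ≈ 3.4207.
n = log₂(3.4207) ≈ 1.7743 half-lives, so t½ = 52.2/1.7743 ≈ 29.42 hours.
From t = 90.3 to t = 102: 145 × (1/2)^((102−90.3)/29.42) ≈ 110.07 mg.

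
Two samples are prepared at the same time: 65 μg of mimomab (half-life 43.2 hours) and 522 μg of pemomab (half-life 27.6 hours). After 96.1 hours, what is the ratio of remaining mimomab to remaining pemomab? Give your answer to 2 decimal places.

mimomab: 65 × (1/2)^(96.1/43.2) = 65 × (1/2)^2.2245 ≈ 13.908 μg.
pemomab: 522 × (1/2)^(96.1/27.6) = 522 × (1/2)^3.4819 ≈ 46.722 μg.
Ratio ≈ 13.908 / 46.722 ≈ 0.29767.

0.30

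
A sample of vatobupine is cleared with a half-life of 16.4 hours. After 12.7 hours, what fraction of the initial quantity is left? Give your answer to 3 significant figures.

0.585

n = 12.7/16.4 ≈ 0.77439 half-lives.
Fraction remaining = (1/2)^0.77439 ≈ 0.58464.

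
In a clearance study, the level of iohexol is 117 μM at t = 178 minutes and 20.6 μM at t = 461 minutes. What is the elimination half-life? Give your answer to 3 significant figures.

113 minutes

Over Δt = 461 − 178 = 283 minutes, the level fell by a factor of 117/20.6 ≈ 5.6796.
n = log₂(5.6796) ≈ 2.5058 half-lives, so t½ = 283/2.5058 ≈ 112.94 minutes.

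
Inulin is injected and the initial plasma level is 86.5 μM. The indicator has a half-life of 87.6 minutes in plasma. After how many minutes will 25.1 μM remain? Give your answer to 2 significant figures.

Fraction remaining = 25.1/86.5 ≈ 0.29017.
n = log₂(86.5/25.1) = ln(3.4462)/ln 2 ≈ 1.785 half-lives.
t = n × t½ = 1.785 × 87.6 ≈ 156.37 minutes.

160 minutes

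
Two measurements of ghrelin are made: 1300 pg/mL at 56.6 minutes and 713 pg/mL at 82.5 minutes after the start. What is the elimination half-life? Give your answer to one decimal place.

Over Δt = 82.5 − 56.6 = 25.9 minutes, the level fell by a factor of 1300/713 ≈ 1.8233.
n = log₂(1.8233) ≈ 0.86654 half-lives, so t½ = 25.9/0.86654 ≈ 29.889 minutes.

29.9 minutes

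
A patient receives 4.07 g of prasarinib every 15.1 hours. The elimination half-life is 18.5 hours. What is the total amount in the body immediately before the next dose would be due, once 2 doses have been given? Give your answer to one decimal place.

The 2 doses were given 30.2, 15.1 hours ago.
Total = 4.07·(1/2)^(30.2/18.5) + 4.07·(1/2)^(15.1/18.5)
      = 1.3128 + 2.3115 ≈ 3.6242 g.

3.6 g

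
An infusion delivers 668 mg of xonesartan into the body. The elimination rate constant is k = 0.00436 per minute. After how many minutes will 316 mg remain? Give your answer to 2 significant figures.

t½ = ln 2 / k = 0.69315 / 0.00436 ≈ 158.98 minutes.
Fraction remaining = 316/668 ≈ 0.47305.
n = log₂(668/316) = ln(2.1139)/ln 2 ≈ 1.0799 half-lives.
t = n × t½ = 1.0799 × 158.98 ≈ 171.68 minutes.

170 minutes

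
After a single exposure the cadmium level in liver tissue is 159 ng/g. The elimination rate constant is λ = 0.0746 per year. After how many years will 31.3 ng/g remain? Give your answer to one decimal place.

t½ = ln 2 / λ = 0.69315 / 0.0746 ≈ 9.2915 years.
Fraction remaining = 31.3/159 ≈ 0.19686.
n = log₂(159/31.3) = ln(5.0799)/ln 2 ≈ 2.3448 half-lives.
t = n × t½ = 2.3448 × 9.2915 ≈ 21.787 years.

21.8 years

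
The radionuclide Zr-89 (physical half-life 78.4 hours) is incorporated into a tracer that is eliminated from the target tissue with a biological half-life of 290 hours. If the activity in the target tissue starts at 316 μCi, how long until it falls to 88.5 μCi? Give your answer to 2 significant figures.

1/t_eff = 1/t_phys + 1/t_biol = 1/78.4 + 1/290 = 0.016203 per hour.
t_eff = 78.4 × 290 / (78.4 + 290) ≈ 61.716 hours.
n = log₂(316/88.5) ≈ 1.8362; t = 1.8362 × 61.716 ≈ 113.32 hours.

110 hours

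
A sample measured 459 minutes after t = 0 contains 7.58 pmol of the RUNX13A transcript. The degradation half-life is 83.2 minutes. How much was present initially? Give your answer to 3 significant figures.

Number of half-lives elapsed: n = 459/83.2 ≈ 5.5168.
A₀ = A × 2^n = 7.58 × 2^5.5168 = 7.58 × 45.786 ≈ 347.06 pmol.

347 pmol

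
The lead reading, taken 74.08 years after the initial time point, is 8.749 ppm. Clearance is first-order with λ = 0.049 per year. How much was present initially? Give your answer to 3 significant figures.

330 ppm

t½ = ln 2 / λ = 0.69315 / 0.049 ≈ 14.146 years.
Number of half-lives elapsed: n = 74.08/14.146 ≈ 5.2369.
A₀ = A × 2^n = 8.749 × 2^5.2369 = 8.749 × 37.71 ≈ 329.92 ppm.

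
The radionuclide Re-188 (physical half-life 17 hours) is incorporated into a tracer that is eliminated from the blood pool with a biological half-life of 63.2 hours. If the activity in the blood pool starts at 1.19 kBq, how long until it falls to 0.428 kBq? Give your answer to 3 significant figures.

1/t_eff = 1/t_phys + 1/t_biol = 1/17 + 1/63.2 = 0.074646 per hour.
t_eff = 17 × 63.2 / (17 + 63.2) ≈ 13.397 hours.
n = log₂(1.19/0.428) ≈ 1.4753; t = 1.4753 × 13.397 ≈ 19.764 hours.

19.8 hours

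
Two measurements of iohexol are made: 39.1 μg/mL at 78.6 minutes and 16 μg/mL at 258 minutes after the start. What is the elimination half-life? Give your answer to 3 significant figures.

139 minutes

Over Δt = 258 − 78.6 = 179.4 minutes, the level fell by a factor of 39.1/16 ≈ 2.4438.
n = log₂(2.4438) ≈ 1.2891 half-lives, so t½ = 179.4/1.2891 ≈ 139.17 minutes.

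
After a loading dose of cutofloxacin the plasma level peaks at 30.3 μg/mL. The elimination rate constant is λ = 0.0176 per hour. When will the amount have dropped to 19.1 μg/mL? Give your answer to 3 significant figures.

t½ = ln 2 / λ = 0.69315 / 0.0176 ≈ 39.383 hours.
Fraction remaining = 19.1/30.3 ≈ 0.63036.
n = log₂(30.3/19.1) = ln(1.5864)/ln 2 ≈ 0.66575 half-lives.
t = n × t½ = 0.66575 × 39.383 ≈ 26.219 hours.

26.2 hours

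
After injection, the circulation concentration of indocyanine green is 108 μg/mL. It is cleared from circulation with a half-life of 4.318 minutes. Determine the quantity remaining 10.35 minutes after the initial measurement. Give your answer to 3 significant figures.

20.5 μg/mL

Number of half-lives: n = 10.35/4.318 ≈ 2.3969.
Remaining = 108 × (1/2)^2.3969 = 108 × 0.18987 ≈ 20.506 μg/mL.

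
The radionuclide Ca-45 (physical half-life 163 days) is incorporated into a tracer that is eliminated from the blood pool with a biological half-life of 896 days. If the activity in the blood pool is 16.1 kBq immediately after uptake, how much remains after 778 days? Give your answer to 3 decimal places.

0.323 kBq

1/t_eff = 1/t_phys + 1/t_biol = 1/163 + 1/896 = 0.007251 per day.
t_eff = 163 × 896 / (163 + 896) ≈ 137.91 days.
Remaining = 16.1 × (1/2)^(778/137.91) = 16.1 × (1/2)^5.6413 ≈ 0.32257 kBq.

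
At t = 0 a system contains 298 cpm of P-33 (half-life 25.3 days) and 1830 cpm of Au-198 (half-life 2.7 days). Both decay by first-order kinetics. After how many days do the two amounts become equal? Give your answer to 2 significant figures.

Set 298·(1/2)^(t/25.3) = 1830·(1/2)^(t/2.7).
Taking log₂: log₂(298/1830) = t·(1/25.3 − 1/2.7).
log₂(0.16284) = -2.6185; 1/25.3 − 1/2.7 = -0.33084.
t = -2.6185 / -0.33084 ≈ 7.9145 days.

7.9 days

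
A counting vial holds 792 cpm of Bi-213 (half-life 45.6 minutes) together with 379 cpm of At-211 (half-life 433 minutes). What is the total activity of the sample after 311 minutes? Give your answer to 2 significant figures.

240 cpm

Bi-213: 792 × (1/2)^(311/45.6) = 792 × (1/2)^6.8202 ≈ 7.0089 cpm.
At-211: 379 × (1/2)^(311/433) = 379 × (1/2)^0.71824 ≈ 230.37 cpm.
Total = 7.0089 + 230.37 ≈ 237.38 cpm.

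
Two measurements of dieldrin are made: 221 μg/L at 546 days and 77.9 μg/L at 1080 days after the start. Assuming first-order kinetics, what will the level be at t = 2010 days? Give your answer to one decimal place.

Over Δt = 1080 − 546 = 534 days, the level fell by a factor of 221/77.9 ≈ 2.837.
n = log₂(2.837) ≈ 1.5044 half-lives, so t½ = 534/1.5044 ≈ 354.97 days.
From t = 1080 to t = 2010: 77.9 × (1/2)^((2010−1080)/354.97) ≈ 12.672 μg/L.

12.7 μg/L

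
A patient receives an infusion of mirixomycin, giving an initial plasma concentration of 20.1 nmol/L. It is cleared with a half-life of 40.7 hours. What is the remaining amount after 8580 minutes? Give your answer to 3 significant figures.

Convert the elapsed time: 8580 minutes = 143 hours.
Number of half-lives: n = 143/40.7 ≈ 3.5135.
Remaining = 20.1 × (1/2)^3.5135 = 20.1 × 0.087564 ≈ 1.76 nmol/L.

1.76 nmol/L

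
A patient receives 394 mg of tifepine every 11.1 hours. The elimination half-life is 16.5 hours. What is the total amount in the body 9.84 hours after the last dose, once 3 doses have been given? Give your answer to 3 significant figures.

The 3 doses were given 32.04, 20.94, 9.84 hours ago.
Total = 394·(1/2)^(32.04/16.5) + 394·(1/2)^(20.94/16.5) + 394·(1/2)^(9.84/16.5)
      = 102.55 + 163.48 + 260.6 ≈ 526.63 mg.

527 mg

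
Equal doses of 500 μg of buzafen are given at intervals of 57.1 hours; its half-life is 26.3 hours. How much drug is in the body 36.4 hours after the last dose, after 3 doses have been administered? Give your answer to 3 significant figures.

244 μg

The 3 doses were given 150.6, 93.5, 36.4 hours ago.
Total = 500·(1/2)^(150.6/26.3) + 500·(1/2)^(93.5/26.3) + 500·(1/2)^(36.4/26.3)
      = 9.445 + 42.537 + 191.57 ≈ 243.56 μg.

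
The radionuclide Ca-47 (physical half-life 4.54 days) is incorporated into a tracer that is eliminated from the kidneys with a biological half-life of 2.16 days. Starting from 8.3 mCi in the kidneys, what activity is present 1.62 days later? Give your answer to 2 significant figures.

3.9 mCi

1/t_eff = 1/t_phys + 1/t_biol = 1/4.54 + 1/2.16 = 0.68323 per day.
t_eff = 4.54 × 2.16 / (4.54 + 2.16) ≈ 1.4636 days.
Remaining = 8.3 × (1/2)^(1.62/1.4636) = 8.3 × (1/2)^1.1068 ≈ 3.8538 mCi.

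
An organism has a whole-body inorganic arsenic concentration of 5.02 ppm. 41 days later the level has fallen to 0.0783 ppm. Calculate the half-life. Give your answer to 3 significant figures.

6.83 days

A/A₀ = 0.0783/5.02 ≈ 0.015598.
n = log₂(64.112) ≈ 6.0025 half-lives elapsed in 41 days.
t½ = 41/6.0025 ≈ 6.8305 days.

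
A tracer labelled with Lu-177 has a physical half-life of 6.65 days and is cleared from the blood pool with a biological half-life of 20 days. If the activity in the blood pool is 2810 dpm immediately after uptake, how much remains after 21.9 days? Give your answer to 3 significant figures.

134 dpm

1/t_eff = 1/t_phys + 1/t_biol = 1/6.65 + 1/20 = 0.20038 per day.
t_eff = 6.65 × 20 / (6.65 + 20) ≈ 4.9906 days.
Remaining = 2810 × (1/2)^(21.9/4.9906) = 2810 × (1/2)^4.3882 ≈ 134.19 dpm.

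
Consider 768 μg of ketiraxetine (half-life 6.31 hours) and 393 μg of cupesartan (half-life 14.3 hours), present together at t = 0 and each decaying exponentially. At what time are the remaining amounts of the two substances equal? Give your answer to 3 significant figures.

Set 768·(1/2)^(t/6.31) = 393·(1/2)^(t/14.3).
Taking log₂: log₂(768/393) = t·(1/6.31 − 1/14.3).
log₂(1.9542) = 0.96658; 1/6.31 − 1/14.3 = 0.088549.
t = 0.96658 / 0.088549 ≈ 10.916 hours.

10.9 hours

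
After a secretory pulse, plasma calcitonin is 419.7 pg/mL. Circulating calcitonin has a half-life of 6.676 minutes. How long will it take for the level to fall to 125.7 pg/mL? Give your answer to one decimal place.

11.6 minutes

Fraction remaining = 125.7/419.7 ≈ 0.2995.
n = log₂(419.7/125.7) = ln(3.3389)/ln 2 ≈ 1.7394 half-lives.
t = n × t½ = 1.7394 × 6.676 ≈ 11.612 minutes.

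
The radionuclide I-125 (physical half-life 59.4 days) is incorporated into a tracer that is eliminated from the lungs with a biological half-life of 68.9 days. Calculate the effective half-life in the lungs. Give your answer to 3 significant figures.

31.9 days

1/t_eff = 1/t_phys + 1/t_biol = 1/59.4 + 1/68.9 = 0.031349 per day.
t_eff = 59.4 × 68.9 / (59.4 + 68.9) ≈ 31.899 days.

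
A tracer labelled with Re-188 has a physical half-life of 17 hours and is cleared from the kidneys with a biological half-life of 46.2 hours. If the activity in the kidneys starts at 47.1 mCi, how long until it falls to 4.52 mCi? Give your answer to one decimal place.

1/t_eff = 1/t_phys + 1/t_biol = 1/17 + 1/46.2 = 0.080469 per hour.
t_eff = 17 × 46.2 / (17 + 46.2) ≈ 12.427 hours.
n = log₂(47.1/4.52) ≈ 3.3813; t = 3.3813 × 12.427 ≈ 42.021 hours.

42.0 hours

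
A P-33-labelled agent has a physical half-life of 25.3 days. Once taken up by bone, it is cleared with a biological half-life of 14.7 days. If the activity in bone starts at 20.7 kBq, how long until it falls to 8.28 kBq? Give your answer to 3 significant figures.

12.3 days

1/t_eff = 1/t_phys + 1/t_biol = 1/25.3 + 1/14.7 = 0.10755 per day.
t_eff = 25.3 × 14.7 / (25.3 + 14.7) ≈ 9.2977 days.
n = log₂(20.7/8.28) ≈ 1.3219; t = 1.3219 × 9.2977 ≈ 12.291 days.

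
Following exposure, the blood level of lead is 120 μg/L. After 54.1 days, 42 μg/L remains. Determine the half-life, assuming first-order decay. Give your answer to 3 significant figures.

A/A₀ = 42/120 ≈ 0.35.
n = log₂(2.8571) ≈ 1.5146 half-lives elapsed in 54.1 days.
t½ = 54.1/1.5146 ≈ 35.72 days.

35.7 days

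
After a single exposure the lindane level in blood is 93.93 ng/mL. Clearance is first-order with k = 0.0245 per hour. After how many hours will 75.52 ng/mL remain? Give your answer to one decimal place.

8.9 hours

t½ = ln 2 / k = 0.69315 / 0.0245 ≈ 28.292 hours.
Fraction remaining = 75.52/93.93 ≈ 0.804.
n = log₂(93.93/75.52) = ln(1.2438)/ln 2 ≈ 0.31473 half-lives.
t = n × t½ = 0.31473 × 28.292 ≈ 8.9042 hours.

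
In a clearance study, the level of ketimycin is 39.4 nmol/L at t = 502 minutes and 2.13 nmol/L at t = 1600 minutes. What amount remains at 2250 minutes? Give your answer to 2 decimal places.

Over Δt = 1600 − 502 = 1098 minutes, the level fell by a factor of 39.4/2.13 ≈ 18.498.
n = log₂(18.498) ≈ 4.2093 half-lives, so t½ = 1098/4.2093 ≈ 260.85 minutes.
From t = 1600 to t = 2250: 2.13 × (1/2)^((2250−1600)/260.85) ≈ 0.37867 nmol/L.

0.38 nmol/L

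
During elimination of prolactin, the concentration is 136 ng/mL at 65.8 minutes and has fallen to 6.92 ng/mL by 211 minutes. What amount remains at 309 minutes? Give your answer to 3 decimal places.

0.927 ng/mL

Over Δt = 211 − 65.8 = 145.2 minutes, the level fell by a factor of 136/6.92 ≈ 19.653.
n = log₂(19.653) ≈ 4.2967 half-lives, so t½ = 145.2/4.2967 ≈ 33.793 minutes.
From t = 211 to t = 309: 6.92 × (1/2)^((309−211)/33.793) ≈ 0.9271 ng/mL.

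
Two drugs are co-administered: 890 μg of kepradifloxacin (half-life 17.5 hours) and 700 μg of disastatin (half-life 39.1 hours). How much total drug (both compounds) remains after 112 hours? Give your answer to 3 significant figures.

107 μg

kepradifloxacin: 890 × (1/2)^(112/17.5) = 890 × (1/2)^6.4 ≈ 10.539 μg.
disastatin: 700 × (1/2)^(112/39.1) = 700 × (1/2)^2.8645 ≈ 96.12 μg.
Total = 10.539 + 96.12 ≈ 106.66 μg.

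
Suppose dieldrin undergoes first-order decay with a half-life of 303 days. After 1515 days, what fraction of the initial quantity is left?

0.03125

n = 1515/303 ≈ 5 half-lives.
Fraction remaining = (1/2)^5 ≈ 0.03125.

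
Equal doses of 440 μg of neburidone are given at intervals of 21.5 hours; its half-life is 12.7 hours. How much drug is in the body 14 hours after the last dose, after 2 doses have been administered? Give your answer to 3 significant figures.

268 μg

The 2 doses were given 35.5, 14 hours ago.
Total = 440·(1/2)^(35.5/12.7) + 440·(1/2)^(14/12.7)
      = 63.386 + 204.93 ≈ 268.32 μg.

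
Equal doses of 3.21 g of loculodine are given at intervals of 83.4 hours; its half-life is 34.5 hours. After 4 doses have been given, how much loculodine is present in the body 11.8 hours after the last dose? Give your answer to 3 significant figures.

The 4 doses were given 262, 178.6, 95.2, 11.8 hours ago.
Total = 3.21·(1/2)^(262/34.5) + 3.21·(1/2)^(178.6/34.5) + 3.21·(1/2)^(95.2/34.5) + 3.21·(1/2)^(11.8/34.5)
      = 0.016612 + 0.088742 + 0.47406 + 2.5325 ≈ 3.1119 g.

3.11 g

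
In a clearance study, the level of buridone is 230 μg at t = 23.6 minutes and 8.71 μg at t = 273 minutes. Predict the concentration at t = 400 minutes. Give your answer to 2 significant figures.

Over Δt = 273 − 23.6 = 249.4 minutes, the level fell by a factor of 230/8.71 ≈ 26.406.
n = log₂(26.406) ≈ 4.7228 half-lives, so t½ = 249.4/4.7228 ≈ 52.807 minutes.
From t = 273 to t = 400: 8.71 × (1/2)^((400−273)/52.807) ≈ 1.6446 μg.

1.6 μg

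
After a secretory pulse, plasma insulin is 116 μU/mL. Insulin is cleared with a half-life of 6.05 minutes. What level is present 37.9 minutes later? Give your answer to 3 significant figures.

1.51 μU/mL

Number of half-lives: n = 37.9/6.05 ≈ 6.2645.
Remaining = 116 × (1/2)^6.2645 = 116 × 0.013008 ≈ 1.5089 μU/mL.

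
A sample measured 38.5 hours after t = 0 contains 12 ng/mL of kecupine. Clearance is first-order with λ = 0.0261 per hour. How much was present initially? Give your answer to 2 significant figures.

33 ng/mL

t½ = ln 2 / λ = 0.69315 / 0.0261 ≈ 26.557 hours.
Number of half-lives elapsed: n = 38.5/26.557 ≈ 1.4497.
A₀ = A × 2^n = 12 × 2^1.4497 = 12 × 2.7315 ≈ 32.778 ng/mL.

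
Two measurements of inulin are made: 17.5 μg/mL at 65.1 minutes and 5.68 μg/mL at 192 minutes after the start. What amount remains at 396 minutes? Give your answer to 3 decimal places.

0.931 μg/mL

Over Δt = 192 − 65.1 = 126.9 minutes, the level fell by a factor of 17.5/5.68 ≈ 3.081.
n = log₂(3.081) ≈ 1.6234 half-lives, so t½ = 126.9/1.6234 ≈ 78.17 minutes.
From t = 192 to t = 396: 5.68 × (1/2)^((396−192)/78.17) ≈ 0.93057 μg/mL.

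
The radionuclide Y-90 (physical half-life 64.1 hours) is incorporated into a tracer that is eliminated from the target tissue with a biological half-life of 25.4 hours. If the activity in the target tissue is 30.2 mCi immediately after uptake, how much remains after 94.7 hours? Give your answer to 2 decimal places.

1/t_eff = 1/t_phys + 1/t_biol = 1/64.1 + 1/25.4 = 0.054971 per hour.
t_eff = 64.1 × 25.4 / (64.1 + 25.4) ≈ 18.192 hours.
Remaining = 30.2 × (1/2)^(94.7/18.192) = 30.2 × (1/2)^5.2057 ≈ 0.81833 mCi.

0.82 mCi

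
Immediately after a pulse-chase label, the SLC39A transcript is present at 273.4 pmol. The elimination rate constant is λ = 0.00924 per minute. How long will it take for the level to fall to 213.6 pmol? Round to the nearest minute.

t½ = ln 2 / λ = 0.69315 / 0.00924 ≈ 75.016 minutes.
Fraction remaining = 213.6/273.4 ≈ 0.78127.
n = log₂(273.4/213.6) = ln(1.28)/ln 2 ≈ 0.3561 half-lives.
t = n × t½ = 0.3561 × 75.016 ≈ 26.713 minutes.

27 minutes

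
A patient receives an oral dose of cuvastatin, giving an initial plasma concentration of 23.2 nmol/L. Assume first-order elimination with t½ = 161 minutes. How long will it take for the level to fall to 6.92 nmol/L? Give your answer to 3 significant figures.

281 minutes

Fraction remaining = 6.92/23.2 ≈ 0.29828.
n = log₂(23.2/6.92) = ln(3.3526)/ln 2 ≈ 1.7453 half-lives.
t = n × t½ = 1.7453 × 161 ≈ 280.99 minutes.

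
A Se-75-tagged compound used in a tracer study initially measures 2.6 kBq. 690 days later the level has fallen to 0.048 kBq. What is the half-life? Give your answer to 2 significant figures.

A/A₀ = 0.048/2.6 ≈ 0.018462.
n = log₂(54.167) ≈ 5.7593 half-lives elapsed in 690 days.
t½ = 690/5.7593 ≈ 119.81 days.

120 days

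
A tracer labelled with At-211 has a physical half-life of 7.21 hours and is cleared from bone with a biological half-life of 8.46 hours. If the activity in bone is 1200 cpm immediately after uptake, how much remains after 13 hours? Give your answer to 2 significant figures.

120 cpm

1/t_eff = 1/t_phys + 1/t_biol = 1/7.21 + 1/8.46 = 0.2569 per hour.
t_eff = 7.21 × 8.46 / (7.21 + 8.46) ≈ 3.8926 hours.
Remaining = 1200 × (1/2)^(13/3.8926) = 1200 × (1/2)^3.3397 ≈ 118.53 cpm.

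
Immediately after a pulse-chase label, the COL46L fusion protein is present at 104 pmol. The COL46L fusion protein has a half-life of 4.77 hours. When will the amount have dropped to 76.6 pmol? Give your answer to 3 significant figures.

Fraction remaining = 76.6/104 ≈ 0.73654.
n = log₂(104/76.6) = ln(1.3577)/ln 2 ≈ 0.44117 half-lives.
t = n × t½ = 0.44117 × 4.77 ≈ 2.1044 hours.

2.10 hours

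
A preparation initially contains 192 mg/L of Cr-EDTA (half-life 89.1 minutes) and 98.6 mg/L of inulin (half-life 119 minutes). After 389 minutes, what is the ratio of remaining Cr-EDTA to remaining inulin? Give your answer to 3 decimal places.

0.910

Cr-EDTA: 192 × (1/2)^(389/89.1) = 192 × (1/2)^4.3659 ≈ 9.3119 mg/L.
inulin: 98.6 × (1/2)^(389/119) = 98.6 × (1/2)^3.2689 ≈ 10.229 mg/L.
Ratio ≈ 9.3119 / 10.229 ≈ 0.91034.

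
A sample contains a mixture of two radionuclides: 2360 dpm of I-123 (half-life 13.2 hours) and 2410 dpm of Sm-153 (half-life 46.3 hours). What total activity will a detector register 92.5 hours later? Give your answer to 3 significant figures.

622 dpm

I-123: 2360 × (1/2)^(92.5/13.2) = 2360 × (1/2)^7.0076 ≈ 18.341 dpm.
Sm-153: 2410 × (1/2)^(92.5/46.3) = 2410 × (1/2)^1.9978 ≈ 603.4 dpm.
Total = 18.341 + 603.4 ≈ 621.74 dpm.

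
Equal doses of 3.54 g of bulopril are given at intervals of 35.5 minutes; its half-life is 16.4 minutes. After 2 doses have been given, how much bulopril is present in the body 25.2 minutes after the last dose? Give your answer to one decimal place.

The 2 doses were given 60.7, 25.2 minutes ago.
Total = 3.54·(1/2)^(60.7/16.4) + 3.54·(1/2)^(25.2/16.4)
      = 0.27216 + 1.2202 ≈ 1.4924 g.

1.5 g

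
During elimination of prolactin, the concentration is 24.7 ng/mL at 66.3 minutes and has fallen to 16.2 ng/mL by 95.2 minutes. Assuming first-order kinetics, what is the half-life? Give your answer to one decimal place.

Over Δt = 95.2 − 66.3 = 28.9 minutes, the level fell by a factor of 24.7/16.2 ≈ 1.5247.
n = log₂(1.5247) ≈ 0.60852 half-lives, so t½ = 28.9/0.60852 ≈ 47.492 minutes.

47.5 minutes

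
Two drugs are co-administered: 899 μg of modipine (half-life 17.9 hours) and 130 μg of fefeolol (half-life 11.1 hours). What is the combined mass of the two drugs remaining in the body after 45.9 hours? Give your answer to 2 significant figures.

modipine: 899 × (1/2)^(45.9/17.9) = 899 × (1/2)^2.5642 ≈ 152 μg.
fefeolol: 130 × (1/2)^(45.9/11.1) = 130 × (1/2)^4.1351 ≈ 7.3985 μg.
Total = 152 + 7.3985 ≈ 159.4 μg.

160 μg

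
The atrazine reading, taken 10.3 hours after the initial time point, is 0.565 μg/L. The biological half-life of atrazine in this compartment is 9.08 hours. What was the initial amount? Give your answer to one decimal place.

Number of half-lives elapsed: n = 10.3/9.08 ≈ 1.1344.
A₀ = A × 2^n = 0.565 × 2^1.1344 = 0.565 × 2.1952 ≈ 1.2403 μg/L.

1.2 μg/L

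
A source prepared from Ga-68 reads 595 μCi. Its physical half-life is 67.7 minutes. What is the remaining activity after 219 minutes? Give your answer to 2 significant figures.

Number of half-lives: n = 219/67.7 ≈ 3.2349.
Remaining = 595 × (1/2)^3.2349 = 595 × 0.10622 ≈ 63.201 μCi.

63 μCi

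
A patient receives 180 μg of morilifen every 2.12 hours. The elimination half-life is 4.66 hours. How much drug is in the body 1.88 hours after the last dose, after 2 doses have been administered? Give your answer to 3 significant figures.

The 2 doses were given 4, 1.88 hours ago.
Total = 180·(1/2)^(4/4.66) + 180·(1/2)^(1.88/4.66)
      = 99.284 + 136.09 ≈ 235.37 μg.

235 μg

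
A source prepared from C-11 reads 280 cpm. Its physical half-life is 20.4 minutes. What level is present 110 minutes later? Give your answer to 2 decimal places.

6.67 cpm

Number of half-lives: n = 110/20.4 ≈ 5.3922.
Remaining = 280 × (1/2)^5.3922 = 280 × 0.023812 ≈ 6.6674 cpm.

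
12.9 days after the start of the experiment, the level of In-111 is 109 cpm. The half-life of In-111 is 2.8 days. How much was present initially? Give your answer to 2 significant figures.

2700 cpm

Number of half-lives elapsed: n = 12.9/2.8 ≈ 4.6071.
A₀ = A × 2^n = 109 × 2^4.6071 = 109 × 24.372 ≈ 2656.5 cpm.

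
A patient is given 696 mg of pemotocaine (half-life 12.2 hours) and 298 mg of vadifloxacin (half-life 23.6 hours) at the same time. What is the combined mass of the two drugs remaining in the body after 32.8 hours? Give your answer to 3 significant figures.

222 mg

pemotocaine: 696 × (1/2)^(32.8/12.2) = 696 × (1/2)^2.6885 ≈ 107.96 mg.
vadifloxacin: 298 × (1/2)^(32.8/23.6) = 298 × (1/2)^1.3898 ≈ 113.72 mg.
Total = 107.96 + 113.72 ≈ 221.68 mg.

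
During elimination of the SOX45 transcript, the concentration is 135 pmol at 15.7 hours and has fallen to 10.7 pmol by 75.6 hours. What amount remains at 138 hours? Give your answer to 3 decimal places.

0.763 pmol

Over Δt = 75.6 − 15.7 = 59.9 hours, the level fell by a factor of 135/10.7 ≈ 12.617.
n = log₂(12.617) ≈ 3.6573 half-lives, so t½ = 59.9/3.6573 ≈ 16.378 hours.
From t = 75.6 to t = 138: 10.7 × (1/2)^((138−75.6)/16.378) ≈ 0.76293 pmol.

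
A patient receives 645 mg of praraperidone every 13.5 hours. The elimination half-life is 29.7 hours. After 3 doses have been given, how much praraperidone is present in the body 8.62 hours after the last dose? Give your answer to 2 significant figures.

1200 mg

The 3 doses were given 35.62, 22.12, 8.62 hours ago.
Total = 645·(1/2)^(35.62/29.7) + 645·(1/2)^(22.12/29.7) + 645·(1/2)^(8.62/29.7)
      = 280.88 + 384.91 + 527.46 ≈ 1193.3 mg.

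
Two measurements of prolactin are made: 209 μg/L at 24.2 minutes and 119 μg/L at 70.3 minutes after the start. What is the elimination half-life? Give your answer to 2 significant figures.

Over Δt = 70.3 − 24.2 = 46.1 minutes, the level fell by a factor of 209/119 ≈ 1.7563.
n = log₂(1.7563) ≈ 0.81254 half-lives, so t½ = 46.1/0.81254 ≈ 56.736 minutes.

57 minutes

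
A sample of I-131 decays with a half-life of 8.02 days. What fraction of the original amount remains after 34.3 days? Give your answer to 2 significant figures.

0.052

n = 34.3/8.02 ≈ 4.2768 half-lives.
Fraction remaining = (1/2)^4.2768 ≈ 0.051588.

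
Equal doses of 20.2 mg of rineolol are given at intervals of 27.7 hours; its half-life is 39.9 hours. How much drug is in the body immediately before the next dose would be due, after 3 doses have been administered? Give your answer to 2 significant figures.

The 3 doses were given 83.1, 55.4, 27.7 hours ago.
Total = 20.2·(1/2)^(83.1/39.9) + 20.2·(1/2)^(55.4/39.9) + 20.2·(1/2)^(27.7/39.9)
      = 4.7686 + 7.7158 + 12.484 ≈ 24.969 mg.

25 mg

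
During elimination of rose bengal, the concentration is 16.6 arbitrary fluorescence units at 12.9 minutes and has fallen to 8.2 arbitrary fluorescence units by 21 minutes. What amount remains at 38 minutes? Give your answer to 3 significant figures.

Over Δt = 21 − 12.9 = 8.1 minutes, the level fell by a factor of 16.6/8.2 ≈ 2.0244.
n = log₂(2.0244) ≈ 1.0175 half-lives, so t½ = 8.1/1.0175 ≈ 7.9608 minutes.
From t = 21 to t = 38: 8.2 × (1/2)^((38−21)/7.9608) ≈ 1.8663 arbitrary fluorescence units.

1.87 arbitrary fluorescence units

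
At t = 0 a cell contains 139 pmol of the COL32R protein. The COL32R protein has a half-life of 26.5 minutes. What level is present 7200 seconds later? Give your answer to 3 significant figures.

Convert the elapsed time: 7200 seconds = 120 minutes.
Number of half-lives: n = 120/26.5 ≈ 4.5283.
Remaining = 139 × (1/2)^4.5283 = 139 × 0.043336 ≈ 6.0237 pmol.

6.02 pmol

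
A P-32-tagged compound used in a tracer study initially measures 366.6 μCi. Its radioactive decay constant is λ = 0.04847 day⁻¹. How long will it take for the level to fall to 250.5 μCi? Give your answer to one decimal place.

t½ = ln 2 / λ = 0.69315 / 0.04847 ≈ 14.301 days.
Fraction remaining = 250.5/366.6 ≈ 0.68331.
n = log₂(366.6/250.5) = ln(1.4635)/ln 2 ≈ 0.5494 half-lives.
t = n × t½ = 0.5494 × 14.301 ≈ 7.8567 days.

7.9 days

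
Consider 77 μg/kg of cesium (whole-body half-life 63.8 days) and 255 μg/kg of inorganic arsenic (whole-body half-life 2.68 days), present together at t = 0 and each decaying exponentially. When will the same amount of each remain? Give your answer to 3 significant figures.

Set 77·(1/2)^(t/63.8) = 255·(1/2)^(t/2.68).
Taking log₂: log₂(77/255) = t·(1/63.8 − 1/2.68).
log₂(0.30196) = -1.7276; 1/63.8 − 1/2.68 = -0.35746.
t = -1.7276 / -0.35746 ≈ 4.8329 days.

4.83 days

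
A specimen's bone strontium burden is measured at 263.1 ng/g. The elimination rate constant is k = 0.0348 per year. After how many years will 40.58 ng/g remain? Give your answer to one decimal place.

53.7 years

t½ = ln 2 / k = 0.69315 / 0.0348 ≈ 19.918 years.
Fraction remaining = 40.58/263.1 ≈ 0.15424.
n = log₂(263.1/40.58) = ln(6.4835)/ln 2 ≈ 2.6968 half-lives.
t = n × t½ = 2.6968 × 19.918 ≈ 53.714 years.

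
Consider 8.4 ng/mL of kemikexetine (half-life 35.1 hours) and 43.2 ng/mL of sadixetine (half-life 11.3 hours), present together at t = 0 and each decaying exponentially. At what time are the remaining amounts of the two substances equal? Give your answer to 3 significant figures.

Set 8.4·(1/2)^(t/35.1) = 43.2·(1/2)^(t/11.3).
Taking log₂: log₂(8.4/43.2) = t·(1/35.1 − 1/11.3).
log₂(0.19444) = -2.3626; 1/35.1 − 1/11.3 = -0.060006.
t = -2.3626 / -0.060006 ≈ 39.373 hours.

39.4 hours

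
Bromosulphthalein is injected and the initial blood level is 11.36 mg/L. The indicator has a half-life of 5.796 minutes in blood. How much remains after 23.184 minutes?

Elapsed time is 4 half-lives (23.184/5.796).
Each half-life halves the amount: 11.36 × (1/2)^4 = 11.36/16 = 0.71 mg/L.

0.71 mg/L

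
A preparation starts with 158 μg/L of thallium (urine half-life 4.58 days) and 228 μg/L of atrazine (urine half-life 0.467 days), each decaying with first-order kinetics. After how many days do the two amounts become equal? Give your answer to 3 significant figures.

Set 158·(1/2)^(t/4.58) = 228·(1/2)^(t/0.467).
Taking log₂: log₂(158/228) = t·(1/4.58 − 1/0.467).
log₂(0.69298) = -0.52911; 1/4.58 − 1/0.467 = -1.923.
t = -0.52911 / -1.923 ≈ 0.27515 days.

0.275 days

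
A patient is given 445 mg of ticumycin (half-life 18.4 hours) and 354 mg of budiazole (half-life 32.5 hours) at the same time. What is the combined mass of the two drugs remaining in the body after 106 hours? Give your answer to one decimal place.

45.1 mg

ticumycin: 445 × (1/2)^(106/18.4) = 445 × (1/2)^5.7609 ≈ 8.2066 mg.
budiazole: 354 × (1/2)^(106/32.5) = 354 × (1/2)^3.2615 ≈ 36.913 mg.
Total = 8.2066 + 36.913 ≈ 45.12 mg.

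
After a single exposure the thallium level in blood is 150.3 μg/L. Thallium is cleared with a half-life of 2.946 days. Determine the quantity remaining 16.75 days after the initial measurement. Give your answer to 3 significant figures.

2.92 μg/L

Number of half-lives: n = 16.75/2.946 ≈ 5.6857.
Remaining = 150.3 × (1/2)^5.6857 = 150.3 × 0.019429 ≈ 2.9201 μg/L.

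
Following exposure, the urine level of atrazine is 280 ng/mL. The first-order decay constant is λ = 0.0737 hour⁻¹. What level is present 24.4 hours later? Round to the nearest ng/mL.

t½ = ln 2 / λ = 0.69315 / 0.0737 ≈ 9.405 hours.
Number of half-lives: n = 24.4/9.405 ≈ 2.5944.
Remaining = 280 × (1/2)^2.5944 = 280 × 0.16558 ≈ 46.363 ng/mL.

46 ng/mL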